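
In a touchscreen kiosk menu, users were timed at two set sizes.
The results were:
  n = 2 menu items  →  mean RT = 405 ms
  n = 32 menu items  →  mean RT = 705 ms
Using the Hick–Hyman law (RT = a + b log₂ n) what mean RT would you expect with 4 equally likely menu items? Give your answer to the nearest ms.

480 ms

Fit slope and intercept:
  b = (705 − 405) / (log₂ 32 − log₂ 2) = 300 / (5 − 1) = 75 ms/bit
  a = 405 − 75 × 1 = 330 ms
Then RT(4) = 330 + 75 × log₂ 4 = 330 + 75 × 2 ≈ 480.000 ms.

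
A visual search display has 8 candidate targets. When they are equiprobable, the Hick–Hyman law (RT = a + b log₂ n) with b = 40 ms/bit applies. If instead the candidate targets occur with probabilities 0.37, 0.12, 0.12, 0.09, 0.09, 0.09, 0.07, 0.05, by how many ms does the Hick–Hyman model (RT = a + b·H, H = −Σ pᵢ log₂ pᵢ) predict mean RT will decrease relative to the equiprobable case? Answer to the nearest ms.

13 ms

Equiprobable entropy H₀ = log₂ 8 = 3.0000 bits.
Skewed entropy H = −Σ pᵢ log₂ pᵢ = 2.6875 bits.
ΔRT = b·(H₀ − H) = 40 × 0.3125 = 12.50 ms.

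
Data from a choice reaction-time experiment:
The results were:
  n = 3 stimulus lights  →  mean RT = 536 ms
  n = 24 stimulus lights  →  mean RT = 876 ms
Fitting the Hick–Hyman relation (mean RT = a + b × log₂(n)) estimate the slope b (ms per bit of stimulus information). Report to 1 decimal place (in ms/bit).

The slope on a log₂ axis is (876 − 536) / (4.5850 − 1.5850) = 113.333 ms/bit.

113.3 ms/bit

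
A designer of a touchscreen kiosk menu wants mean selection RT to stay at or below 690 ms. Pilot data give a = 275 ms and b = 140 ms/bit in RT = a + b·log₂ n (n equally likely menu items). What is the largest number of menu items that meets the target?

7

Information budget: (690 − 275)/140 = 2.9643 bits, so n ≤ 2^2.9643 = 7.804 → at most 7.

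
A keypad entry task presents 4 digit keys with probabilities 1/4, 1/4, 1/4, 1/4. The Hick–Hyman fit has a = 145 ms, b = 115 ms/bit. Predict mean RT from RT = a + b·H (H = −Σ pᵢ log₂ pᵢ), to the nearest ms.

Each term −pᵢ log₂ pᵢ: 0.25·2 + 0.25·2 + 0.25·2 + 0.25·2; summed, H = 2.000 bits.
Mean RT = a + bH = 145 + 115·2.000 = 375.00 ms.

375 ms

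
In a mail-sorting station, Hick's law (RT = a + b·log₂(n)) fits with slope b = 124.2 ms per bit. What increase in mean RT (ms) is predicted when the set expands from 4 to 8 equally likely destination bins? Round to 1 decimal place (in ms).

Only the slope matters, since a is common to both: ΔRT = b·log₂(n₂/n₁).
log₂(8) − log₂(4) = log₂(8/4) = log₂(2) = 1.
ΔRT = 124.2 × 1.0000 = 124.200 ms.

124.2 ms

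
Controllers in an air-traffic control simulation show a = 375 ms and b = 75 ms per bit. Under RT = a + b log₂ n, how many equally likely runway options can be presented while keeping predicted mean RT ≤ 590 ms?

7

Information budget: (590 − 375)/75 = 2.8667 bits, so n ≤ 2^2.8667 = 7.294 → at most 7.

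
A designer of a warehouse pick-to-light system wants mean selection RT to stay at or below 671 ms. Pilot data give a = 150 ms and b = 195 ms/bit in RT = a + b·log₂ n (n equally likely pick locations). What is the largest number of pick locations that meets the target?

Set 150 + 195·log₂ n ≤ 671 → log₂ n ≤ (671 − 150)/195 = 2.6718.
So n ≤ 2^2.6718 = 6.372; the largest integer n is 6.

6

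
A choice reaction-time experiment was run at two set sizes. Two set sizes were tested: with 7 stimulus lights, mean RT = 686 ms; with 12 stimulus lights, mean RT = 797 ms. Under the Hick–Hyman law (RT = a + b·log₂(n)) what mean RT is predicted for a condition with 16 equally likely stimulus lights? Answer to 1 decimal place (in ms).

Fit slope and intercept:
  b = (797 − 686) / (log₂ 12 − log₂ 7) = 111 / (3.5850 − 2.8074) = 142.746 ms/bit
  a = 686 − 142.746 × 2.8074 = 285.263 ms
Then RT(16) = 285.263 + 142.746 × log₂ 16 = 285.263 + 142.746 × 4 ≈ 856.245 ms.

856.2 ms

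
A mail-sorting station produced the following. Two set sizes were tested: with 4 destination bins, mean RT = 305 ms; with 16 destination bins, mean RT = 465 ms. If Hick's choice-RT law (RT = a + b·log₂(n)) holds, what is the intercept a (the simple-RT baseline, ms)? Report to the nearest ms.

The slope on a log₂ axis is (465 − 305) / (4 − 2) = 80 ms/bit.
a = RT₁ − b·log₂ n₁ = 305 − 80 × 2 = 145.000 ms.

145 ms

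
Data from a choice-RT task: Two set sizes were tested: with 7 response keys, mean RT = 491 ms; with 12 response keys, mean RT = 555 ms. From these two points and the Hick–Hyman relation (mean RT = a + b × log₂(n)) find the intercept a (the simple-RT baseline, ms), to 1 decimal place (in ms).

The slope on a log₂ axis is (555 − 491) / (3.5850 − 2.8074) = 82.304 ms/bit.
a = RT₁ − b·log₂ n₁ = 491 − 82.304 × 2.8074 = 259.944 ms.

259.9 ms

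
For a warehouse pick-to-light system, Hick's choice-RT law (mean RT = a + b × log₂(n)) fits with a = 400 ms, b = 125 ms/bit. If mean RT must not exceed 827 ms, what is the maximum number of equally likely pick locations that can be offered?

10

Set 400 + 125·log₂ n ≤ 827 → log₂ n ≤ (827 − 400)/125 = 3.4160.
So n ≤ 2^3.4160 = 10.674; the largest integer n is 10.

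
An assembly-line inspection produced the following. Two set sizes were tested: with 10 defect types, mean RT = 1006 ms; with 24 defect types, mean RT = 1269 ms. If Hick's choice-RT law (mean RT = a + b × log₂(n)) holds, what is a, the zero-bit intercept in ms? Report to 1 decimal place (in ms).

314.3 ms

Slope: b = (1269 − 1006) / (log₂ 24 − log₂ 10) = 263/1.2630 = 208.229 ms/bit.
a = RT₁ − b·log₂ n₁ = 1006 − 208.229 × 3.3219 = 314.279 ms.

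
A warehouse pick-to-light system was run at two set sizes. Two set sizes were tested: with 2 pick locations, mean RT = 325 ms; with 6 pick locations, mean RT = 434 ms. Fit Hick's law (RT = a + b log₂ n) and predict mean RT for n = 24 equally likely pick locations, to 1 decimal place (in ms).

571.5 ms

With log₂ n on the abscissa the relation is linear; from the two conditions:
  b = (434 − 325) / (log₂ 6 − log₂ 2) = 109 / (2.5850 − 1) = 68.771 ms/bit
  a = 325 − 68.771 × 1 = 256.229 ms
Then RT(24) = 256.229 + 68.771 × log₂ 24 = 256.229 + 68.771 × 4.5850 ≈ 571.543 ms.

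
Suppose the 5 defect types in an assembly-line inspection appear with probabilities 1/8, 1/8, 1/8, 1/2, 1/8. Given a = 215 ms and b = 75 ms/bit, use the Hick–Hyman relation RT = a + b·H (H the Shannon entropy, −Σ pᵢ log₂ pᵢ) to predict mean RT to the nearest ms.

Each term −pᵢ log₂ pᵢ: 0.125·3 + 0.125·3 + 0.125·3 + 0.5·1 + 0.125·3; summed, H = 2.000 bits.
Mean RT = a + bH = 215 + 75·2.000 = 365.00 ms.

365 ms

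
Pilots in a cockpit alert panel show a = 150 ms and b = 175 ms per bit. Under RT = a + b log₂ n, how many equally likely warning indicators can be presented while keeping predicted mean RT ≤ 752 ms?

175·log₂ n ≤ 752 − 150 = 602, giving log₂ n ≤ 3.4400 and n ≤ 10.853. The largest whole number is 10.

10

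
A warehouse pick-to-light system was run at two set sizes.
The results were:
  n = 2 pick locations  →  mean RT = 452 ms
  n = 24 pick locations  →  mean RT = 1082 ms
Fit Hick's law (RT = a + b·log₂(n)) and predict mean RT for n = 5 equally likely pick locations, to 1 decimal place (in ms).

684.3 ms

Fit slope and intercept:
  b = (1082 − 452) / (log₂ 24 − log₂ 2) = 630 / (4.5850 − 1) = 175.734 ms/bit
  a = 452 − 175.734 × 1 = 276.266 ms
Then RT(5) = 276.266 + 175.734 × log₂ 5 = 276.266 + 175.734 × 2.3219 ≈ 684.308 ms.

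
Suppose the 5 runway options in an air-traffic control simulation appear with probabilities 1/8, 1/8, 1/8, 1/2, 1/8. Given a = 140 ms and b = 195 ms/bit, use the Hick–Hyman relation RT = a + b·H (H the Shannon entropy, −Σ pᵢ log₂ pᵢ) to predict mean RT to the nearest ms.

530 ms

H = −Σ pᵢ log₂ pᵢ = 0.125·3 + 0.125·3 + 0.125·3 + 0.5·1 + 0.125·3 = 2.000 bits.
RT = 140 + 195 × 2.000 = 530.00 ms.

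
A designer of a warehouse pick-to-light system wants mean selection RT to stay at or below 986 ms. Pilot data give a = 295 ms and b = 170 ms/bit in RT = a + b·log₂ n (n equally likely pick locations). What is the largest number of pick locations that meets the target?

16

170·log₂ n ≤ 986 − 295 = 691, giving log₂ n ≤ 4.0647 and n ≤ 16.734. The largest whole number is 16.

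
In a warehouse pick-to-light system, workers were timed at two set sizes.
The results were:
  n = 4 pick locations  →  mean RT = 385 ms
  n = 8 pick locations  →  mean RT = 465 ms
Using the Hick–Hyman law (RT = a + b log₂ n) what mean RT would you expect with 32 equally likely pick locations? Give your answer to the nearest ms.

RT is linear in log₂ n, so two points fix the line:
  b = (465 − 385) / (log₂ 8 − log₂ 4) = 80 / (3 − 2) = 80 ms/bit
  a = 385 − 80 × 2 = 225 ms
Then RT(32) = 225 + 80 × log₂ 32 = 225 + 80 × 5 ≈ 625.000 ms.

625 ms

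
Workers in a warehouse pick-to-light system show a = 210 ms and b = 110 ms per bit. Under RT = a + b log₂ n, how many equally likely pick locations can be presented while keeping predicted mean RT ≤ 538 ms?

110·log₂ n ≤ 538 − 210 = 328, giving log₂ n ≤ 2.9818 and n ≤ 7.900. The largest whole number is 7.

7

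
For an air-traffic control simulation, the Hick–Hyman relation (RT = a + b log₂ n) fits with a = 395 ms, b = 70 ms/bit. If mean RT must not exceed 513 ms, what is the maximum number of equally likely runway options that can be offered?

Set 395 + 70·log₂ n ≤ 513 → log₂ n ≤ (513 − 395)/70 = 1.6857.
So n ≤ 2^1.6857 = 3.217; the largest integer n is 3.

3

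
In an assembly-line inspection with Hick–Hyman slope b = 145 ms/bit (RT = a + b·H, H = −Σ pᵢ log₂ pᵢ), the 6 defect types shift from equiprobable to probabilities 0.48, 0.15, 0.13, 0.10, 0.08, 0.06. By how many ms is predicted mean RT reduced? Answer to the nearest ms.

The RT saving is b·ΔH. Equiprobable H₀ = log₂(6) = 2.5850 bits; with the given probabilities H = 2.1687 bits.
b·(H₀ − H) = 145 × (2.5850 − 2.1687) = 60.36 ms.

60 ms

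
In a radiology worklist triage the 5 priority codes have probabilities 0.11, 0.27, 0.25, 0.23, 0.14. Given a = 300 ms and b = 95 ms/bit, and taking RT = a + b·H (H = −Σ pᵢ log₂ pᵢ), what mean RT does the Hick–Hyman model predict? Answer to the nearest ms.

513 ms

Entropy contributions −pᵢ log₂ pᵢ: 0.3503, 0.5100, 0.5000, 0.4877, 0.3971; sum H = 2.2451 bits.
RT = a + bH = 300 + 95·2.2451 = 513.28 ms.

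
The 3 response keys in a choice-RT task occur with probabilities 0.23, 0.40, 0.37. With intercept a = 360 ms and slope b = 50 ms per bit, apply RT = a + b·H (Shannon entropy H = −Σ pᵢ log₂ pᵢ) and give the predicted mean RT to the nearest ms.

437 ms

Entropy contributions −pᵢ log₂ pᵢ: 0.4877, 0.5288, 0.5307; sum H = 1.5472 bits.
RT = a + bH = 360 + 50·1.5472 = 437.36 ms.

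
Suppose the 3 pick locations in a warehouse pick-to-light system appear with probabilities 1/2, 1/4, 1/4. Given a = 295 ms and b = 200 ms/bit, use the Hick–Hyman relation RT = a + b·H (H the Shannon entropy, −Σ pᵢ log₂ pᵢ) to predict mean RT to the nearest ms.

595 ms

H = −Σ pᵢ log₂ pᵢ = 0.5·1 + 0.25·2 + 0.25·2 = 1.500 bits.
RT = 295 + 200 × 1.500 = 595.00 ms.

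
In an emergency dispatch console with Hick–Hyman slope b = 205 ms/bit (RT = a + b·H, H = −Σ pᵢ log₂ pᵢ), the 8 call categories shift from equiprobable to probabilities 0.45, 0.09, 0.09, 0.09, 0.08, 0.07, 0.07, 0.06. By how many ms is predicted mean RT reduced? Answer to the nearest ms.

97 ms

The RT saving is b·ΔH. Equiprobable H₀ = log₂(8) = 3.0000 bits; with the given probabilities H = 2.5285 bits.
b·(H₀ − H) = 205 × (3.0000 − 2.5285) = 96.65 ms.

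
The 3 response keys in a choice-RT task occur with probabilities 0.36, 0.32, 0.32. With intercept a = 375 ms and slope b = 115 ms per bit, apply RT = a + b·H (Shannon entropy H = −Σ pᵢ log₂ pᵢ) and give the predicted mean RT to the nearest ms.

H = 0.36·log₂(1/0.36) + 0.32·log₂(1/0.32) + 0.32·log₂(1/0.32) = 1.5827 bits.
RT = 375 + 115 × 1.5827 = 557.01 ms.

557 ms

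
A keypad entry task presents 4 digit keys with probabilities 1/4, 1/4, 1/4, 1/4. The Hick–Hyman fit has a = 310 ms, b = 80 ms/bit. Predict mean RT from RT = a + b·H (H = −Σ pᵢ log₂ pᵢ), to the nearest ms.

470 ms

Each term −pᵢ log₂ pᵢ: 0.25·2 + 0.25·2 + 0.25·2 + 0.25·2; summed, H = 2.000 bits.
Mean RT = a + bH = 310 + 80·2.000 = 470.00 ms.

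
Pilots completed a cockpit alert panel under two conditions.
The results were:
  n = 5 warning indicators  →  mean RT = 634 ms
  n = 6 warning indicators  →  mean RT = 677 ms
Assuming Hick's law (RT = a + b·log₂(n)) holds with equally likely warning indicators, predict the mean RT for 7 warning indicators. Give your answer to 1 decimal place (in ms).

Fit slope and intercept:
  b = (677 − 634) / (log₂ 6 − log₂ 5) = 43 / (2.5850 − 2.3219) = 163.477 ms/bit
  a = 634 − 163.477 × 2.3219 = 254.419 ms
Then RT(7) = 254.419 + 163.477 × log₂ 7 = 254.419 + 163.477 × 2.8074 ≈ 713.356 ms.

713.4 ms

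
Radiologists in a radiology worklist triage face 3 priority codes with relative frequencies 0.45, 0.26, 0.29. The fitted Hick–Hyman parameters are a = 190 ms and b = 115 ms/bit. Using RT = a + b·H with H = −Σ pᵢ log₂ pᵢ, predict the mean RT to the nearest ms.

367 ms

H = 0.45·log₂(1/0.45) + 0.26·log₂(1/0.26) + 0.29·log₂(1/0.29) = 1.5416 bits.
RT = 190 + 115 × 1.5416 = 367.28 ms.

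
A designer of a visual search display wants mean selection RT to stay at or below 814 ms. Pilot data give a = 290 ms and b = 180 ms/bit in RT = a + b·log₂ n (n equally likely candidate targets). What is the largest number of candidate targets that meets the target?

7

Set 290 + 180·log₂ n ≤ 814 → log₂ n ≤ (814 − 290)/180 = 2.9111.
So n ≤ 2^2.9111 = 7.522; the largest integer n is 7.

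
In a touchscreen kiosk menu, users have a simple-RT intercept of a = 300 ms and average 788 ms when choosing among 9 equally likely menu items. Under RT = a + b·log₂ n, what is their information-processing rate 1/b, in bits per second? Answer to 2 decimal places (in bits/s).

6.50 bits/s

Choice component = 788 − 300 = 488 ms over log₂(9) = 3.1699 bits.
b = 488 / 3.1699 = 153.947 ms/bit, so 1/b = 6.496 bits/s.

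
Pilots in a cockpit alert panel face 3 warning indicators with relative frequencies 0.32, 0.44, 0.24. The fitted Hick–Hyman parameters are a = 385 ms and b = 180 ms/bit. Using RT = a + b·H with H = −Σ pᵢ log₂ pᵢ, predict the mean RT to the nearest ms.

662 ms

H = 0.32·log₂(1/0.32) + 0.44·log₂(1/0.44) + 0.24·log₂(1/0.24) = 1.5413 bits.
RT = 385 + 180 × 1.5413 = 662.44 ms.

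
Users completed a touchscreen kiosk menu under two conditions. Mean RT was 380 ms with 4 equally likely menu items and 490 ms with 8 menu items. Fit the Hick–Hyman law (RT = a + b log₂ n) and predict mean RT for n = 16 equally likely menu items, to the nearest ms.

600 ms

RT is linear in log₂ n, so two points fix the line:
  b = (490 − 380) / (log₂ 8 − log₂ 4) = 110 / (3 − 2) = 110 ms/bit
  a = 380 − 110 × 2 = 160 ms
Then RT(16) = 160 + 110 × log₂ 16 = 160 + 110 × 4 ≈ 600.000 ms.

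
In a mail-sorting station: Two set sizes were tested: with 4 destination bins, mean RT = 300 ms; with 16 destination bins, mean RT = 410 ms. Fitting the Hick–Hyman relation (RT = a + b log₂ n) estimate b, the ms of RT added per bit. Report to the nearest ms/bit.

55 ms/bit

b = (RT₂ − RT₁)/(log₂ n₂ − log₂ n₁) = (410 − 300)/(4 − 2) = 55 ms/bit.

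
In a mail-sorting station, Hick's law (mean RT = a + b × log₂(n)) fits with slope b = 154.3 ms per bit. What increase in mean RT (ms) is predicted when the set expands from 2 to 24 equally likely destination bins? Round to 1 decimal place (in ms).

553.2 ms

ΔRT = (a + b log₂ n₂) − (a + b log₂ n₁) = b·(log₂ n₂ − log₂ n₁).
log₂(24) − log₂(2) = 4.5850 − 1 = 3.5850.
ΔRT = 154.3 × 3.5850 = 553.160 ms.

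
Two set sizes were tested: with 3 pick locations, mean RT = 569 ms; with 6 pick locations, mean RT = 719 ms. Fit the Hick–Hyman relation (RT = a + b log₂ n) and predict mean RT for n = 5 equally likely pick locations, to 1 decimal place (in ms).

679.5 ms

Solve the two-equation system in a and b:
  b = (719 − 569) / (log₂ 6 − log₂ 3) = 150 / (2.5850 − 1.5850) = 150.000 ms/bit
  a = 569 − 150.000 × 1.5850 = 331.256 ms
Then RT(5) = 331.256 + 150.000 × log₂ 5 = 331.256 + 150.000 × 2.3219 ≈ 679.545 ms.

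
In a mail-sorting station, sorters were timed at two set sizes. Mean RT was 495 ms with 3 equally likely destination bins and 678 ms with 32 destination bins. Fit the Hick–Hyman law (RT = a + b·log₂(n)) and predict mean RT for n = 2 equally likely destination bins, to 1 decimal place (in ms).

463.7 ms

With log₂ n on the abscissa the relation is linear; from the two conditions:
  b = (678 − 495) / (log₂ 32 − log₂ 3) = 183 / (5 − 1.5850) = 53.587 ms/bit
  a = 495 − 53.587 × 1.5850 = 410.067 ms
Then RT(2) = 410.067 + 53.587 × log₂ 2 = 410.067 + 53.587 × 1 ≈ 463.654 ms.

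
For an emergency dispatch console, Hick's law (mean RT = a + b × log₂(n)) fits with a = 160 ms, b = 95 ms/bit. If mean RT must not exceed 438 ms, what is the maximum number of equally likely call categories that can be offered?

7

95·log₂ n ≤ 438 − 160 = 278, giving log₂ n ≤ 2.9263 and n ≤ 7.602. The largest whole number is 7.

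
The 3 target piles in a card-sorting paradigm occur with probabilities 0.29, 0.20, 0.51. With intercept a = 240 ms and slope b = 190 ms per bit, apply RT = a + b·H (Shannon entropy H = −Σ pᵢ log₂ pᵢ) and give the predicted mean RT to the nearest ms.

Entropy contributions −pᵢ log₂ pᵢ: 0.5179, 0.4644, 0.4954; sum H = 1.4777 bits.
RT = a + bH = 240 + 190·1.4777 = 520.77 ms.

521 ms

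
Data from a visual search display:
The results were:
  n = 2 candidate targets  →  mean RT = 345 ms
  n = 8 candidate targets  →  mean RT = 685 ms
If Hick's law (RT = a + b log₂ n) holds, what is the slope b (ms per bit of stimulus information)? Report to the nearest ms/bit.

170 ms/bit

Slope: b = (685 − 345) / (log₂ 8 − log₂ 2) = 340/2.0000 = 170 ms/bit.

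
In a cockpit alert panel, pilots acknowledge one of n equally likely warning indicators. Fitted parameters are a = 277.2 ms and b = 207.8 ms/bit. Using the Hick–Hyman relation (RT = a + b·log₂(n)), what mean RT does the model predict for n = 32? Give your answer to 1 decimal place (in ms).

log₂(32) = 5 bits, so RT = 277.2 + 207.8 × 5 ≈ 1316.200 ms.

1316.2 ms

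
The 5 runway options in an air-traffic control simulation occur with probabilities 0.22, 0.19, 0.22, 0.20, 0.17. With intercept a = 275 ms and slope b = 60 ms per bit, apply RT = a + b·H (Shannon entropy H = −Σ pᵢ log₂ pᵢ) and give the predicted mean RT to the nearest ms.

Entropy contributions −pᵢ log₂ pᵢ: 0.4806, 0.4552, 0.4806, 0.4644, 0.4346; sum H = 2.3153 bits.
RT = a + bH = 275 + 60·2.3153 = 413.92 ms.

414 ms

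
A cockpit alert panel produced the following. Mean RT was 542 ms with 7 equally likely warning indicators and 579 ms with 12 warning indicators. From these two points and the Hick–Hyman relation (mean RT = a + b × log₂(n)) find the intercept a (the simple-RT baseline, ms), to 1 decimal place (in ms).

Slope: b = (579 − 542) / (log₂ 12 − log₂ 7) = 37/0.7776 = 47.582 ms/bit.
a = RT₁ − b·log₂ n₁ = 542 − 47.582 × 2.8074 = 408.421 ms.

408.4 ms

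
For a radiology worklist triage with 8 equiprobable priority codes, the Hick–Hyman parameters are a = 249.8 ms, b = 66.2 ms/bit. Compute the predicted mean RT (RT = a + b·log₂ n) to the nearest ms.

log₂(8) = 3 bits, so RT = 249.8 + 66.2 × 3 ≈ 448.400 ms.

448 ms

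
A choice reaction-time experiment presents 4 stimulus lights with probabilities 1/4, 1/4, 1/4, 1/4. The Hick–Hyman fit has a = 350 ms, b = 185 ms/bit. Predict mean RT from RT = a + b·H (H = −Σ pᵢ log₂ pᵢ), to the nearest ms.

Each term −pᵢ log₂ pᵢ: 0.25·2 + 0.25·2 + 0.25·2 + 0.25·2; summed, H = 2.000 bits.
Mean RT = a + bH = 350 + 185·2.000 = 720.00 ms.

720 ms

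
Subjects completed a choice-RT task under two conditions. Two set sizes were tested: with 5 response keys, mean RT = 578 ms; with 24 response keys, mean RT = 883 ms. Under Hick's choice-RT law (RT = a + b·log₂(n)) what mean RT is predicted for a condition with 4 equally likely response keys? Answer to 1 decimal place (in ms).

Fit slope and intercept:
  b = (883 − 578) / (log₂ 24 − log₂ 5) = 305 / (4.5850 − 2.3219) = 134.775 ms/bit
  a = 578 − 134.775 × 2.3219 = 265.063 ms
Then RT(4) = 265.063 + 134.775 × log₂ 4 = 265.063 + 134.775 × 2 ≈ 534.612 ms.

534.6 ms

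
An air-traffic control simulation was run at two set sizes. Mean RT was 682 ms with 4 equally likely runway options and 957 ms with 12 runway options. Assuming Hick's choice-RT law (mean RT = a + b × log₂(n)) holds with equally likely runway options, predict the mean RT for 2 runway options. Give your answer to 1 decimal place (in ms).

RT is linear in log₂ n, so two points fix the line:
  b = (957 − 682) / (log₂ 12 − log₂ 4) = 275 / (3.5850 − 2) = 173.506 ms/bit
  a = 682 − 173.506 × 2 = 334.989 ms
Then RT(2) = 334.989 + 173.506 × log₂ 2 = 334.989 + 173.506 × 1 ≈ 508.494 ms.

508.5 ms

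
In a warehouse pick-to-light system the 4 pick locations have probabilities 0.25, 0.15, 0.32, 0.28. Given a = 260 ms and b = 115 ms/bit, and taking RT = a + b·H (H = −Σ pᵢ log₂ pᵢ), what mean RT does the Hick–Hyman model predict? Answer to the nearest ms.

H = 0.25·log₂(1/0.25) + 0.15·log₂(1/0.15) + 0.32·log₂(1/0.32) + 0.28·log₂(1/0.28) = 1.9508 bits.
RT = 260 + 115 × 1.9508 = 484.34 ms.

484 ms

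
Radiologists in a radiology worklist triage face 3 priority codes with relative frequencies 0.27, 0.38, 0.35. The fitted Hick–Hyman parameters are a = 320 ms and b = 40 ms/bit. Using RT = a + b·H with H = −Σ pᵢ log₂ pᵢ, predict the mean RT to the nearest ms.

383 ms

Entropy contributions −pᵢ log₂ pᵢ: 0.5100, 0.5305, 0.5301; sum H = 1.5706 bits.
RT = a + bH = 320 + 40·1.5706 = 382.82 ms.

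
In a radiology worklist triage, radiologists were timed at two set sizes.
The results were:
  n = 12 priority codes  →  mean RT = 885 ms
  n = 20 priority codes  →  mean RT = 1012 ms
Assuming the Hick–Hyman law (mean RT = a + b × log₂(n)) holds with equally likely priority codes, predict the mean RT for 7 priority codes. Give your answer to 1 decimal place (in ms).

Solve the two-equation system in a and b:
  b = (1012 − 885) / (log₂ 20 − log₂ 12) = 127 / (4.3219 − 3.5850) = 172.328 ms/bit
  a = 885 − 172.328 × 3.5850 = 267.210 ms
Then RT(7) = 267.210 + 172.328 × log₂ 7 = 267.210 + 172.328 × 2.8074 ≈ 750.996 ms.

751.0 ms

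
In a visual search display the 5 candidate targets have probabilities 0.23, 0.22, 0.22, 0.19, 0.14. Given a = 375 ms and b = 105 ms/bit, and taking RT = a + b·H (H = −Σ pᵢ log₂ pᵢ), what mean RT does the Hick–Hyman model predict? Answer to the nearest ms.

617 ms

Entropy contributions −pᵢ log₂ pᵢ: 0.4877, 0.4806, 0.4806, 0.4552, 0.3971; sum H = 2.3012 bits.
RT = a + bH = 375 + 105·2.3012 = 616.62 ms.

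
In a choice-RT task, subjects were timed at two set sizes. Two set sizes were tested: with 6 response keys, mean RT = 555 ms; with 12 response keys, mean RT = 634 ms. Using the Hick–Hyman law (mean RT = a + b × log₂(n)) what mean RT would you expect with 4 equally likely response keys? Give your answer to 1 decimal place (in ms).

508.8 ms

With log₂ n on the abscissa the relation is linear; from the two conditions:
  b = (634 − 555) / (log₂ 12 − log₂ 6) = 79 / (3.5850 − 2.5850) = 79.000 ms/bit
  a = 555 − 79.000 × 2.5850 = 350.788 ms
Then RT(4) = 350.788 + 79.000 × log₂ 4 = 350.788 + 79.000 × 2 ≈ 508.788 ms.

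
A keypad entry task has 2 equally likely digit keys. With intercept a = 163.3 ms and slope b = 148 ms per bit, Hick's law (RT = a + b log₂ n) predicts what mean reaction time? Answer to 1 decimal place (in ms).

311.3 ms

log₂(2) = 1 bits, so RT = 163.3 + 148 × 1 ≈ 311.300 ms.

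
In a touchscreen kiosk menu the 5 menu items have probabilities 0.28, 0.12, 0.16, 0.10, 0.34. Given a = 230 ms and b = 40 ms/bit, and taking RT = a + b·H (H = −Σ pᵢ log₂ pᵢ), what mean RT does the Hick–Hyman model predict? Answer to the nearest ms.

Entropy contributions −pᵢ log₂ pᵢ: 0.5142, 0.3671, 0.4230, 0.3322, 0.5292; sum H = 2.1657 bits.
RT = a + bH = 230 + 40·2.1657 = 316.63 ms.

317 ms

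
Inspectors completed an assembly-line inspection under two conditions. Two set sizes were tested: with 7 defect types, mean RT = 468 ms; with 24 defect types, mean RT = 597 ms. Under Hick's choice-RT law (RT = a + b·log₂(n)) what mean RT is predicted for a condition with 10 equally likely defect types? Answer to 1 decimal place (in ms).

With log₂ n on the abscissa the relation is linear; from the two conditions:
  b = (597 − 468) / (log₂ 24 − log₂ 7) = 129 / (4.5850 − 2.8074) = 72.569 ms/bit
  a = 468 − 72.569 × 2.8074 = 264.272 ms
Then RT(10) = 264.272 + 72.569 × log₂ 10 = 264.272 + 72.569 × 3.3219 ≈ 505.342 ms.

505.3 ms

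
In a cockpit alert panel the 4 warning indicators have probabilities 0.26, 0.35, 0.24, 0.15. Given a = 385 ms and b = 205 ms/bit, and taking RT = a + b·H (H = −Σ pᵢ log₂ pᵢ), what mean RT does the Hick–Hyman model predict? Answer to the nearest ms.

Entropy contributions −pᵢ log₂ pᵢ: 0.5053, 0.5301, 0.4941, 0.4105; sum H = 1.9401 bits.
RT = a + bH = 385 + 205·1.9401 = 782.71 ms.

783 ms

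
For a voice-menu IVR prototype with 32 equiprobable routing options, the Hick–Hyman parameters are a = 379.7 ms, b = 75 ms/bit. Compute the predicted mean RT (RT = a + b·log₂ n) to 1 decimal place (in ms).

log₂(32) = 5 bits, so RT = 379.7 + 75 × 5 ≈ 754.700 ms.

754.7 ms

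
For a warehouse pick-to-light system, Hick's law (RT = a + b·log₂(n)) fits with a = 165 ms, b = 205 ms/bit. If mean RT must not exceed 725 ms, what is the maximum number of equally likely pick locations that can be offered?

Information budget: (725 − 165)/205 = 2.7317 bits, so n ≤ 2^2.7317 = 6.642 → at most 6.

6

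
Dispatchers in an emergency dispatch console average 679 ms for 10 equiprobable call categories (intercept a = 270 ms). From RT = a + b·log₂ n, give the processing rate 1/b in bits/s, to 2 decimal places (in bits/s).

b = (679 − 270)/log₂ 10 = 409/3.3219 = 123.121 ms per bit = 0.12312 s/bit; the reciprocal is 8.122 bits/s.

8.12 bits/s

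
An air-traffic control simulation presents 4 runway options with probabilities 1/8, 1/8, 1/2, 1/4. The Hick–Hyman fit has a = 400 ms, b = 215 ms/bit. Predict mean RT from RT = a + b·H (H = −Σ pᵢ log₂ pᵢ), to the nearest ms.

776 ms

Each term −pᵢ log₂ pᵢ: 0.125·3 + 0.125·3 + 0.5·1 + 0.25·2; summed, H = 1.750 bits.
Mean RT = a + bH = 400 + 215·1.750 = 776.25 ms.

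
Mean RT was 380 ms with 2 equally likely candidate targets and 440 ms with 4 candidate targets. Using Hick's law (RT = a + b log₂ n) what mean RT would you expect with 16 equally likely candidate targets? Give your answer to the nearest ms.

With log₂ n on the abscissa the relation is linear; from the two conditions:
  b = (440 − 380) / (log₂ 4 − log₂ 2) = 60 / (2 − 1) = 60 ms/bit
  a = 380 − 60 × 1 = 320 ms
Then RT(16) = 320 + 60 × log₂ 16 = 320 + 60 × 4 ≈ 560.000 ms.

560 ms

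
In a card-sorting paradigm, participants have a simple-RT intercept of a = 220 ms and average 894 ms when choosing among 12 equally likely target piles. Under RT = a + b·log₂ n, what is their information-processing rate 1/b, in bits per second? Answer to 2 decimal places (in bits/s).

5.32 bits/s

b = (894 − 220)/log₂ 12 = 674/3.5850 = 188.008 ms per bit = 0.18801 s/bit; the reciprocal is 5.319 bits/s.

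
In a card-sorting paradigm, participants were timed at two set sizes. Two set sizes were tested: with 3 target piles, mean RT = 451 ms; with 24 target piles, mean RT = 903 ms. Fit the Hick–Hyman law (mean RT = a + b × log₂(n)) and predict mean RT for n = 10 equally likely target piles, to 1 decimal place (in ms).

712.7 ms

Solve the two-equation system in a and b:
  b = (903 − 451) / (log₂ 24 − log₂ 3) = 452 / (4.5850 − 1.5850) = 150.667 ms/bit
  a = 451 − 150.667 × 1.5850 = 212.199 ms
Then RT(10) = 212.199 + 150.667 × log₂ 10 = 212.199 + 150.667 × 3.3219 ≈ 712.703 ms.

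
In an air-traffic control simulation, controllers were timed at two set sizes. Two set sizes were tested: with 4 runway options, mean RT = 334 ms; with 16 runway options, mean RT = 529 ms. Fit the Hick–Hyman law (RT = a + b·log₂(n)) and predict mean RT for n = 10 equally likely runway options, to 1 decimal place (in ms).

Solve the two-equation system in a and b:
  b = (529 − 334) / (log₂ 16 − log₂ 4) = 195 / (4 − 2) = 97.500 ms/bit
  a = 334 − 97.500 × 2 = 139.000 ms
Then RT(10) = 139.000 + 97.500 × log₂ 10 = 139.000 + 97.500 × 3.3219 ≈ 462.888 ms.

462.9 ms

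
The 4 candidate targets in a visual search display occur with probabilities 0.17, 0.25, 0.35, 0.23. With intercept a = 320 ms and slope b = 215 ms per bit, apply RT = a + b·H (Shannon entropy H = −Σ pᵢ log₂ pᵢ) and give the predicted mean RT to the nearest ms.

Entropy contributions −pᵢ log₂ pᵢ: 0.4346, 0.5000, 0.5301, 0.4877; sum H = 1.9524 bits.
RT = a + bH = 320 + 215·1.9524 = 739.76 ms.

740 ms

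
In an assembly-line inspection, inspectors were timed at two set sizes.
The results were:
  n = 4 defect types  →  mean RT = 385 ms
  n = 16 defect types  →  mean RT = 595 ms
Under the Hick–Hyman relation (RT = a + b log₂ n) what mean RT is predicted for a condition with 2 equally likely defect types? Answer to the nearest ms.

280 ms

Solve the two-equation system in a and b:
  b = (595 − 385) / (log₂ 16 − log₂ 4) = 210 / (4 − 2) = 105 ms/bit
  a = 385 − 105 × 2 = 175 ms
Then RT(2) = 175 + 105 × log₂ 2 = 175 + 105 × 1 ≈ 280.000 ms.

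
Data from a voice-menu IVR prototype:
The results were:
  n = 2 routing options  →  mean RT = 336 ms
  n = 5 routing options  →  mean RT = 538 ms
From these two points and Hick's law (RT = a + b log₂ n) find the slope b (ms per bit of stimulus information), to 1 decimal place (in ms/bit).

152.8 ms/bit

b = (RT₂ − RT₁)/(log₂ n₂ − log₂ n₁) = (538 − 336)/(2.3219 − 1) = 152.807 ms/bit.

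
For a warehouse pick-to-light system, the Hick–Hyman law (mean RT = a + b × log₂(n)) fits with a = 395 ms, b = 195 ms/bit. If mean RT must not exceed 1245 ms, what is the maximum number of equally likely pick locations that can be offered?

20

Set 395 + 195·log₂ n ≤ 1245 → log₂ n ≤ (1245 − 395)/195 = 4.3590.
So n ≤ 2^4.3590 = 20.520; the largest integer n is 20.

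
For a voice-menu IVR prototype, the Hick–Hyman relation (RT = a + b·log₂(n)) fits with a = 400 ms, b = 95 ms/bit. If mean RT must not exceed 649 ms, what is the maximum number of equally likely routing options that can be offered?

Information budget: (649 − 400)/95 = 2.6211 bits, so n ≤ 2^2.6211 = 6.152 → at most 6.

6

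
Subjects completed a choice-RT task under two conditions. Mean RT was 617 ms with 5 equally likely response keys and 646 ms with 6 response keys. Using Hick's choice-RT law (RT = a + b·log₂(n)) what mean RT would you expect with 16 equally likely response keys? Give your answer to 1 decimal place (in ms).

Fit slope and intercept:
  b = (646 − 617) / (log₂ 6 − log₂ 5) = 29 / (2.5850 − 2.3219) = 110.252 ms/bit
  a = 617 − 110.252 × 2.3219 = 361.003 ms
Then RT(16) = 361.003 + 110.252 × log₂ 16 = 361.003 + 110.252 × 4 ≈ 802.010 ms.

802.0 ms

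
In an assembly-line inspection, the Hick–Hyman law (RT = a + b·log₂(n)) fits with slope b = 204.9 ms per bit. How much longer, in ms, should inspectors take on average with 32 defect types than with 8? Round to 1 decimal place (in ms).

409.8 ms

ΔRT = (a + b log₂ n₂) − (a + b log₂ n₁) = b·(log₂ n₂ − log₂ n₁).
log₂(32) − log₂(8) = log₂(32/8) = log₂(4) = 2.
ΔRT = 204.9 × 2.0000 = 409.800 ms.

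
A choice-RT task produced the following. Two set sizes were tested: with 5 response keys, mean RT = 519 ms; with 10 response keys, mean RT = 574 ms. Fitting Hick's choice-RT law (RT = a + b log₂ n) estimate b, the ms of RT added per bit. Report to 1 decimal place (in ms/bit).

55.0 ms/bit

Slope: b = (574 − 519) / (log₂ 10 − log₂ 5) = 55/1.0000 = 55.000 ms/bit.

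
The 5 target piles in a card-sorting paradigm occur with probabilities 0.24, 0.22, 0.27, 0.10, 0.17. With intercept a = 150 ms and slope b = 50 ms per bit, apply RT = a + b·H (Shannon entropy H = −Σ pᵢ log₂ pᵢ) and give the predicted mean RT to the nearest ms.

263 ms

H = 0.24·log₂(1/0.24) + 0.22·log₂(1/0.22) + 0.27·log₂(1/0.27) + 0.10·log₂(1/0.10) + 0.17·log₂(1/0.17) = 2.2515 bits.
RT = 150 + 50 × 2.2515 = 262.58 ms.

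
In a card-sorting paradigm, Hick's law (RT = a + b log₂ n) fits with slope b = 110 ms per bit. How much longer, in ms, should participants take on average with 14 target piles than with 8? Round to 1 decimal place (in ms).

ΔRT = (a + b log₂ n₂) − (a + b log₂ n₁) = b·(log₂ n₂ − log₂ n₁).
log₂(14) − log₂(8) = 3.8074 − 3 = 0.8074.
ΔRT = 110 × 0.8074 = 88.809 ms.

88.8 ms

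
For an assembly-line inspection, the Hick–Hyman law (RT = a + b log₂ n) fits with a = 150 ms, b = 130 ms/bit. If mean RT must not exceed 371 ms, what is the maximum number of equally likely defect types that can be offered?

130·log₂ n ≤ 371 − 150 = 221, giving log₂ n ≤ 1.7000 and n ≤ 3.249. The largest whole number is 3.

3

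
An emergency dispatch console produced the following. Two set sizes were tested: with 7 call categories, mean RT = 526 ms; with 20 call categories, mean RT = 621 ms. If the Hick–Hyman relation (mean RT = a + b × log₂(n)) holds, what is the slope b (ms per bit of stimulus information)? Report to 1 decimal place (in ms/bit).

The slope on a log₂ axis is (621 − 526) / (4.3219 − 2.8074) = 62.724 ms/bit.

62.7 ms/bit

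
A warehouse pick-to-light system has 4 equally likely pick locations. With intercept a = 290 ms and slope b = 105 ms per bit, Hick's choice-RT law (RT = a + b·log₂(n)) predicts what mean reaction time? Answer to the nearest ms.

500 ms

log₂(4) = 2 bits, so RT = 290 + 105 × 2 ≈ 500.000 ms.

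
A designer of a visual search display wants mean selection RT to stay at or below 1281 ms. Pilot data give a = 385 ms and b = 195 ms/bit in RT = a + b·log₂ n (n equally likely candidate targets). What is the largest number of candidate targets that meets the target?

Set 385 + 195·log₂ n ≤ 1281 → log₂ n ≤ (1281 − 385)/195 = 4.5949.
So n ≤ 2^4.5949 = 24.165; the largest integer n is 24.

24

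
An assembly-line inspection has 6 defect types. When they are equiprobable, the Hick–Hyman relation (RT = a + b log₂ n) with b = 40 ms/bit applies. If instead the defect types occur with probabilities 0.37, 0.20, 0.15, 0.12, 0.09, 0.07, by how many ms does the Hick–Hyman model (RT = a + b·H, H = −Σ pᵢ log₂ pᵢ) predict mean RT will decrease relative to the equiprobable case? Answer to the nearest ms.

9 ms

Equiprobable entropy H₀ = log₂ 6 = 2.5850 bits.
Skewed entropy H = −Σ pᵢ log₂ pᵢ = 2.3539 bits.
ΔRT = b·(H₀ − H) = 40 × 0.2310 = 9.24 ms.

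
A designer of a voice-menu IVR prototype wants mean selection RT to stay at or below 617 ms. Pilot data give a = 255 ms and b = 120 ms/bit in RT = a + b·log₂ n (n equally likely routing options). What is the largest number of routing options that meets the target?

8

120·log₂ n ≤ 617 − 255 = 362, giving log₂ n ≤ 3.0167 and n ≤ 8.093. The largest whole number is 8.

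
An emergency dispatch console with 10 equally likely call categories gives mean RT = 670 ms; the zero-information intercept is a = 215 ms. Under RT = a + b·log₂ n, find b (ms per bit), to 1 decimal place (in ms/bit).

137.0 ms/bit

10 alternatives carry log₂ 10 = 3.3219 bits; the choice cost is 670 − 215 = 455 ms, so b = 455/3.3219 = 136.969 ms/bit.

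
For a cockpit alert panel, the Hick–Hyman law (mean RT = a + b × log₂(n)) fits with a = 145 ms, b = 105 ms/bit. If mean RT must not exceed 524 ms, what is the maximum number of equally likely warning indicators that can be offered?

105·log₂ n ≤ 524 − 145 = 379, giving log₂ n ≤ 3.6095 and n ≤ 12.206. The largest whole number is 12.

12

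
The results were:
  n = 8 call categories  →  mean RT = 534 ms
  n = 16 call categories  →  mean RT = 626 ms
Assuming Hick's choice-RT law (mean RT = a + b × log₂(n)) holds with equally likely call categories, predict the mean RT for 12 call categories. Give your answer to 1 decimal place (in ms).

587.8 ms

With log₂ n on the abscissa the relation is linear; from the two conditions:
  b = (626 − 534) / (log₂ 16 − log₂ 8) = 92 / (4 − 3) = 92.000 ms/bit
  a = 534 − 92.000 × 3 = 258.000 ms
Then RT(12) = 258.000 + 92.000 × log₂ 12 = 258.000 + 92.000 × 3.5850 ≈ 587.817 ms.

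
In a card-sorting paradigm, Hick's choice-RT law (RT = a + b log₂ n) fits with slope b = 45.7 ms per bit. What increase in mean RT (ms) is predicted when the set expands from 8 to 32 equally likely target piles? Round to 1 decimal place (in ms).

91.4 ms

The intercept a cancels: ΔRT = b·(log₂ n₂ − log₂ n₁) = b·log₂(n₂/n₁).
log₂(32) − log₂(8) = log₂(32/8) = log₂(4) = 2.
ΔRT = 45.7 × 2.0000 = 91.400 ms.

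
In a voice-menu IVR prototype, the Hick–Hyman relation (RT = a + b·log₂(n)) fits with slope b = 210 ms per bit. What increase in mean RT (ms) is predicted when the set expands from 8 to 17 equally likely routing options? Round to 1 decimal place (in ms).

The intercept a cancels: ΔRT = b·(log₂ n₂ − log₂ n₁) = b·log₂(n₂/n₁).
log₂(17) − log₂(8) = 4.0875 − 3 = 1.0875.
ΔRT = 210 × 1.0875 = 228.367 ms.

228.4 ms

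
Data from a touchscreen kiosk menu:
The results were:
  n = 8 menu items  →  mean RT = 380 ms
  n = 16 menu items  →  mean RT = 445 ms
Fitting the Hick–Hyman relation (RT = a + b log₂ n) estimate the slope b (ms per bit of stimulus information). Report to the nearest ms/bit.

The slope on a log₂ axis is (445 − 380) / (4 − 3) = 65 ms/bit.

65 ms/bit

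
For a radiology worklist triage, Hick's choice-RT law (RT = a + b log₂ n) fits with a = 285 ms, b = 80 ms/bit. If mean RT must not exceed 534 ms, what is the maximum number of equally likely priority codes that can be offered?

Information budget: (534 − 285)/80 = 3.1125 bits, so n ≤ 2^3.1125 = 8.649 → at most 8.

8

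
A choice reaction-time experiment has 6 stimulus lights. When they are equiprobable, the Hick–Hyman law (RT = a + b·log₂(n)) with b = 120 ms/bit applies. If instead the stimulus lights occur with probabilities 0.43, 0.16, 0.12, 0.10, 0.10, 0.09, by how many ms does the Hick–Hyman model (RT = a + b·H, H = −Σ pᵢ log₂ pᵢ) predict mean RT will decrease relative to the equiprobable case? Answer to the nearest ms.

35 ms

Equiprobable entropy H₀ = log₂ 6 = 2.5850 bits.
Skewed entropy H = −Σ pᵢ log₂ pᵢ = 2.2907 bits.
ΔRT = b·(H₀ − H) = 120 × 0.2943 = 35.31 ms.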